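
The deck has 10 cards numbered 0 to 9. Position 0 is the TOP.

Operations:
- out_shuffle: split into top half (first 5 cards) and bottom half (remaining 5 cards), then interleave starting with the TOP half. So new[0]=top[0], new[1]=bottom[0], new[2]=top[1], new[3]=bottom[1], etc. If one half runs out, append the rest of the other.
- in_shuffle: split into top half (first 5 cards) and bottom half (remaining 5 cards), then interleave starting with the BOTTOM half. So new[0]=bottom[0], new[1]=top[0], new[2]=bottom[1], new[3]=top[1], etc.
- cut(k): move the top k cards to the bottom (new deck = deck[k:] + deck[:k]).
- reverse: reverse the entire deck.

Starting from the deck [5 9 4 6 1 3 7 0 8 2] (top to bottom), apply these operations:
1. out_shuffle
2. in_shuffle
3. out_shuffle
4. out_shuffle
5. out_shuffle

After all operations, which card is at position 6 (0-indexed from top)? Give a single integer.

After op 1 (out_shuffle): [5 3 9 7 4 0 6 8 1 2]
After op 2 (in_shuffle): [0 5 6 3 8 9 1 7 2 4]
After op 3 (out_shuffle): [0 9 5 1 6 7 3 2 8 4]
After op 4 (out_shuffle): [0 7 9 3 5 2 1 8 6 4]
After op 5 (out_shuffle): [0 2 7 1 9 8 3 6 5 4]
Position 6: card 3.

Answer: 3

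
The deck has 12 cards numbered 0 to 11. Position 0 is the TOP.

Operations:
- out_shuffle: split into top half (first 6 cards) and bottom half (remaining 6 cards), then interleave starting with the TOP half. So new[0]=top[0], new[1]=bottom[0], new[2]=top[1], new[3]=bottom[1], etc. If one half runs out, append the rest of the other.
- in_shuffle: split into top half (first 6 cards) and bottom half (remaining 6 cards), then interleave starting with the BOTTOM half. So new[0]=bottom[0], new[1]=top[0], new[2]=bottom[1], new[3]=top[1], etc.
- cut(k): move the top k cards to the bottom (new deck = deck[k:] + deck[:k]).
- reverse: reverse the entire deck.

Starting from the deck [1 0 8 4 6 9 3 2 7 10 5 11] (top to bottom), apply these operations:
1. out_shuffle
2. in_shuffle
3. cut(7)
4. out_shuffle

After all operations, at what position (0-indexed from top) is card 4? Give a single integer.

After op 1 (out_shuffle): [1 3 0 2 8 7 4 10 6 5 9 11]
After op 2 (in_shuffle): [4 1 10 3 6 0 5 2 9 8 11 7]
After op 3 (cut(7)): [2 9 8 11 7 4 1 10 3 6 0 5]
After op 4 (out_shuffle): [2 1 9 10 8 3 11 6 7 0 4 5]
Card 4 is at position 10.

Answer: 10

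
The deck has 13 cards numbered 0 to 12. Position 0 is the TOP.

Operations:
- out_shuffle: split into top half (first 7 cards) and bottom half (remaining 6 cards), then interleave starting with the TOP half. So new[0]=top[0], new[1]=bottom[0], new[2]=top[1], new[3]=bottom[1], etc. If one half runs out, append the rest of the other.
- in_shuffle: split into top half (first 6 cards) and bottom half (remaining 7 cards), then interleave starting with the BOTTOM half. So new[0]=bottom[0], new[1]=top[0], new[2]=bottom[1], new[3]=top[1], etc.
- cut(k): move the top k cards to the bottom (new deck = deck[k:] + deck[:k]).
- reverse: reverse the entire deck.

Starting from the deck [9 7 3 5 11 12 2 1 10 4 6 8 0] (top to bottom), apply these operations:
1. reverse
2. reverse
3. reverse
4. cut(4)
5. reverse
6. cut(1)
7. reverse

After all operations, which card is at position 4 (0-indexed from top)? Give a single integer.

Answer: 12

Derivation:
After op 1 (reverse): [0 8 6 4 10 1 2 12 11 5 3 7 9]
After op 2 (reverse): [9 7 3 5 11 12 2 1 10 4 6 8 0]
After op 3 (reverse): [0 8 6 4 10 1 2 12 11 5 3 7 9]
After op 4 (cut(4)): [10 1 2 12 11 5 3 7 9 0 8 6 4]
After op 5 (reverse): [4 6 8 0 9 7 3 5 11 12 2 1 10]
After op 6 (cut(1)): [6 8 0 9 7 3 5 11 12 2 1 10 4]
After op 7 (reverse): [4 10 1 2 12 11 5 3 7 9 0 8 6]
Position 4: card 12.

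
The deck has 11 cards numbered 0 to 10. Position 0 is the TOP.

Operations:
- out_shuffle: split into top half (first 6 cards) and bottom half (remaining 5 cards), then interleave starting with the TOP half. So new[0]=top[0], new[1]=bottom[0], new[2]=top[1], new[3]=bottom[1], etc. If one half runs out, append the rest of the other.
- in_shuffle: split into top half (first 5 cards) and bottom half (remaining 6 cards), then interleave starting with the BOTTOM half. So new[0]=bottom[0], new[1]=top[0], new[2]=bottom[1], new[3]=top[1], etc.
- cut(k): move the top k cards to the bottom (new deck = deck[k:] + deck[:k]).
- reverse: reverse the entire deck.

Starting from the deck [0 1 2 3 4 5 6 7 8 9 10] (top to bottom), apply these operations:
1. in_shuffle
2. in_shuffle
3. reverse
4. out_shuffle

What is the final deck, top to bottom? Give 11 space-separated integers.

Answer: 10 3 7 0 4 8 1 5 9 2 6

Derivation:
After op 1 (in_shuffle): [5 0 6 1 7 2 8 3 9 4 10]
After op 2 (in_shuffle): [2 5 8 0 3 6 9 1 4 7 10]
After op 3 (reverse): [10 7 4 1 9 6 3 0 8 5 2]
After op 4 (out_shuffle): [10 3 7 0 4 8 1 5 9 2 6]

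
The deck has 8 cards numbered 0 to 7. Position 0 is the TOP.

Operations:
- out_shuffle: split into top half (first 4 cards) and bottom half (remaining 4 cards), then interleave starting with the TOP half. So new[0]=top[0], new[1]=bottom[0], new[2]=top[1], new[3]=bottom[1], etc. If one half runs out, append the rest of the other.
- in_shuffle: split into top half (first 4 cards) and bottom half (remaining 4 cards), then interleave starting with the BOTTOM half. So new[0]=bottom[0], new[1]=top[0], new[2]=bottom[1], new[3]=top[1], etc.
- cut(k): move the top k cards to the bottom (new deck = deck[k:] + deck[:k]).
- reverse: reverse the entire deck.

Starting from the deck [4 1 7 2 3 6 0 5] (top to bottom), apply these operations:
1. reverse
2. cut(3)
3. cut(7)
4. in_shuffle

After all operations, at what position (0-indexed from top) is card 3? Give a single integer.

After op 1 (reverse): [5 0 6 3 2 7 1 4]
After op 2 (cut(3)): [3 2 7 1 4 5 0 6]
After op 3 (cut(7)): [6 3 2 7 1 4 5 0]
After op 4 (in_shuffle): [1 6 4 3 5 2 0 7]
Card 3 is at position 3.

Answer: 3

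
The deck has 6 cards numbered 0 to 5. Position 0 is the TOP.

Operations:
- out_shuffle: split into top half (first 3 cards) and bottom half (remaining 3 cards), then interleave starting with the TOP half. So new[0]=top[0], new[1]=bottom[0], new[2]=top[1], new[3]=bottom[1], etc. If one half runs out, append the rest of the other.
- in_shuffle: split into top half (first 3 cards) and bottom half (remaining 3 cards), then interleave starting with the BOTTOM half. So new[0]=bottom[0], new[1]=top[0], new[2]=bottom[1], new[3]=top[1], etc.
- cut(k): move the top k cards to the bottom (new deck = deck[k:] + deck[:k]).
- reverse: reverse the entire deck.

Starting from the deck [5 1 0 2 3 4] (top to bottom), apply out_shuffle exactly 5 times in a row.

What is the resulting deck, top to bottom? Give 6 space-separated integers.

After op 1 (out_shuffle): [5 2 1 3 0 4]
After op 2 (out_shuffle): [5 3 2 0 1 4]
After op 3 (out_shuffle): [5 0 3 1 2 4]
After op 4 (out_shuffle): [5 1 0 2 3 4]
After op 5 (out_shuffle): [5 2 1 3 0 4]

Answer: 5 2 1 3 0 4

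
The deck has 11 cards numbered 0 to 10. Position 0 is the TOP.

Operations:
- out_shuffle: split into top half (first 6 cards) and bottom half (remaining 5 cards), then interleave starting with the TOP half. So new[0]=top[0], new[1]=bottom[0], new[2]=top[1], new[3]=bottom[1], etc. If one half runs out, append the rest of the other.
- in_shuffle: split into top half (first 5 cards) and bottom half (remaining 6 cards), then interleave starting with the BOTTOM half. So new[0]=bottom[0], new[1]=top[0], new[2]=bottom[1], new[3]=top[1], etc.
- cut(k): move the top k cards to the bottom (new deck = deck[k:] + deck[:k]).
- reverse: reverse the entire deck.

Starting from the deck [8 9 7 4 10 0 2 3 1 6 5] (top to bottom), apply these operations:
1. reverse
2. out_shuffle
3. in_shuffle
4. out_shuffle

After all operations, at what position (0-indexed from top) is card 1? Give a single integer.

Answer: 7

Derivation:
After op 1 (reverse): [5 6 1 3 2 0 10 4 7 9 8]
After op 2 (out_shuffle): [5 10 6 4 1 7 3 9 2 8 0]
After op 3 (in_shuffle): [7 5 3 10 9 6 2 4 8 1 0]
After op 4 (out_shuffle): [7 2 5 4 3 8 10 1 9 0 6]
Card 1 is at position 7.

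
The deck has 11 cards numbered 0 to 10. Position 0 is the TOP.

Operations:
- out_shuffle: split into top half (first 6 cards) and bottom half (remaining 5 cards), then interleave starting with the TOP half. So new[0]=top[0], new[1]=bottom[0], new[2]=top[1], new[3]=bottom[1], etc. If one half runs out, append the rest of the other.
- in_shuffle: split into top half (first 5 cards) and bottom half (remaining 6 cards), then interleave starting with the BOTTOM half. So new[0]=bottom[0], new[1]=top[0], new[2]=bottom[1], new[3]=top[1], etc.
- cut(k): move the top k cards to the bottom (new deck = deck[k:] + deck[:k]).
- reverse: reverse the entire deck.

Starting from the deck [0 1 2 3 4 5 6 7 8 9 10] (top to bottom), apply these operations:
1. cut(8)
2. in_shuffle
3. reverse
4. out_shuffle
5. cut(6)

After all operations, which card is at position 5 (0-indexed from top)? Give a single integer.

Answer: 7

Derivation:
After op 1 (cut(8)): [8 9 10 0 1 2 3 4 5 6 7]
After op 2 (in_shuffle): [2 8 3 9 4 10 5 0 6 1 7]
After op 3 (reverse): [7 1 6 0 5 10 4 9 3 8 2]
After op 4 (out_shuffle): [7 4 1 9 6 3 0 8 5 2 10]
After op 5 (cut(6)): [0 8 5 2 10 7 4 1 9 6 3]
Position 5: card 7.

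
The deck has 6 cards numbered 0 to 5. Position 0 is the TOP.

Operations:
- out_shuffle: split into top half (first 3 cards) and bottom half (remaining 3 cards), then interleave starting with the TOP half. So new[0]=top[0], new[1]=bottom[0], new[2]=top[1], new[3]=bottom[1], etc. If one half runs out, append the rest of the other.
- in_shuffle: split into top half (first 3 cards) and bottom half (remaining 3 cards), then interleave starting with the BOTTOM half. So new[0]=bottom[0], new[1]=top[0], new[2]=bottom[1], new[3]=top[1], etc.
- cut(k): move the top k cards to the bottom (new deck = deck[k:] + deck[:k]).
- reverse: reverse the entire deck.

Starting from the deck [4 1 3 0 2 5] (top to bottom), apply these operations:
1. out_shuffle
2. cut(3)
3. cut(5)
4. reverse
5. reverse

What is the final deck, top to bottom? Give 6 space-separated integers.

Answer: 1 2 3 5 4 0

Derivation:
After op 1 (out_shuffle): [4 0 1 2 3 5]
After op 2 (cut(3)): [2 3 5 4 0 1]
After op 3 (cut(5)): [1 2 3 5 4 0]
After op 4 (reverse): [0 4 5 3 2 1]
After op 5 (reverse): [1 2 3 5 4 0]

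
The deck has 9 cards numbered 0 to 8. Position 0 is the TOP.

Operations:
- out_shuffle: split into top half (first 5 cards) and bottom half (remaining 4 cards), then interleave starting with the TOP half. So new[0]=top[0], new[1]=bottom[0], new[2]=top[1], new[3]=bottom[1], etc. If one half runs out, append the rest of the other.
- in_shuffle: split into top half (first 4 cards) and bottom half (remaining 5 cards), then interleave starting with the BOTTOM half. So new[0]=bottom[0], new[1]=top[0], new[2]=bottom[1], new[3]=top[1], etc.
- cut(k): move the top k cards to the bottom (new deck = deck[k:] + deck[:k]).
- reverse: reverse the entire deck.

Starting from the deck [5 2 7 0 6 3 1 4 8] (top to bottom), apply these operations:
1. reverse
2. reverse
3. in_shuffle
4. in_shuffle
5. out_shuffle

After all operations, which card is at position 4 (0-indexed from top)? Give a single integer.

After op 1 (reverse): [8 4 1 3 6 0 7 2 5]
After op 2 (reverse): [5 2 7 0 6 3 1 4 8]
After op 3 (in_shuffle): [6 5 3 2 1 7 4 0 8]
After op 4 (in_shuffle): [1 6 7 5 4 3 0 2 8]
After op 5 (out_shuffle): [1 3 6 0 7 2 5 8 4]
Position 4: card 7.

Answer: 7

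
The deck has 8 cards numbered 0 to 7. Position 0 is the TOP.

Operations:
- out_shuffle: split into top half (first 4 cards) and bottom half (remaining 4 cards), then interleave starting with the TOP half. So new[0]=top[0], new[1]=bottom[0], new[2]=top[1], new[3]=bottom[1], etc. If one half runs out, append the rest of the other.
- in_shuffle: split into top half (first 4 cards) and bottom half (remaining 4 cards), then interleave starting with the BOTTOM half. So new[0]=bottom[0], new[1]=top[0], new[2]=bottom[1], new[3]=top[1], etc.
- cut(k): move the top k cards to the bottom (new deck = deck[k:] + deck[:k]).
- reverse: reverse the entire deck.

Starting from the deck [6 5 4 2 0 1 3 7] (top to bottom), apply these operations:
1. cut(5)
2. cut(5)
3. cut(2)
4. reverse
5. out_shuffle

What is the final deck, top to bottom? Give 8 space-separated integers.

Answer: 2 7 4 3 5 1 6 0

Derivation:
After op 1 (cut(5)): [1 3 7 6 5 4 2 0]
After op 2 (cut(5)): [4 2 0 1 3 7 6 5]
After op 3 (cut(2)): [0 1 3 7 6 5 4 2]
After op 4 (reverse): [2 4 5 6 7 3 1 0]
After op 5 (out_shuffle): [2 7 4 3 5 1 6 0]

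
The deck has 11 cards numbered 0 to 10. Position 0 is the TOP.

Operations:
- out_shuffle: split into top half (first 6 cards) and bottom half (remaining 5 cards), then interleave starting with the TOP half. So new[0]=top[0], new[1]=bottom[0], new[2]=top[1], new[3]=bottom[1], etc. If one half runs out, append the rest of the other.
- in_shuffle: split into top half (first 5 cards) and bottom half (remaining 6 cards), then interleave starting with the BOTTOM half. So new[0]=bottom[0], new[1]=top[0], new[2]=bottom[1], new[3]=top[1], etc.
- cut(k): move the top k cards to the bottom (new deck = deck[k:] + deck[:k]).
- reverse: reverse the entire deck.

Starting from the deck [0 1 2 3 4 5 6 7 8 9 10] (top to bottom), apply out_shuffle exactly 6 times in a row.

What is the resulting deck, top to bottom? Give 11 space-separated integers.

After op 1 (out_shuffle): [0 6 1 7 2 8 3 9 4 10 5]
After op 2 (out_shuffle): [0 3 6 9 1 4 7 10 2 5 8]
After op 3 (out_shuffle): [0 7 3 10 6 2 9 5 1 8 4]
After op 4 (out_shuffle): [0 9 7 5 3 1 10 8 6 4 2]
After op 5 (out_shuffle): [0 10 9 8 7 6 5 4 3 2 1]
After op 6 (out_shuffle): [0 5 10 4 9 3 8 2 7 1 6]

Answer: 0 5 10 4 9 3 8 2 7 1 6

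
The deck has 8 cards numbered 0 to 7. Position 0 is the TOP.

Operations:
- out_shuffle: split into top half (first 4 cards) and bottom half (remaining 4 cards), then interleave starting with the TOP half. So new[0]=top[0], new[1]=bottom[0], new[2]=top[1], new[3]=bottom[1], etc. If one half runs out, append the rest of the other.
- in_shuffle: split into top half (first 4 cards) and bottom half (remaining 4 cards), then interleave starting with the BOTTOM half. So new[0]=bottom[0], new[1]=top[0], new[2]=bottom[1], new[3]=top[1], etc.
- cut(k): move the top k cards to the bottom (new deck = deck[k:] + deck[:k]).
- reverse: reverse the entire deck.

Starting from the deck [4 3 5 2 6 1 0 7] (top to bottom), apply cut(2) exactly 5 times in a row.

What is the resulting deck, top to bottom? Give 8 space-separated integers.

Answer: 5 2 6 1 0 7 4 3

Derivation:
After op 1 (cut(2)): [5 2 6 1 0 7 4 3]
After op 2 (cut(2)): [6 1 0 7 4 3 5 2]
After op 3 (cut(2)): [0 7 4 3 5 2 6 1]
After op 4 (cut(2)): [4 3 5 2 6 1 0 7]
After op 5 (cut(2)): [5 2 6 1 0 7 4 3]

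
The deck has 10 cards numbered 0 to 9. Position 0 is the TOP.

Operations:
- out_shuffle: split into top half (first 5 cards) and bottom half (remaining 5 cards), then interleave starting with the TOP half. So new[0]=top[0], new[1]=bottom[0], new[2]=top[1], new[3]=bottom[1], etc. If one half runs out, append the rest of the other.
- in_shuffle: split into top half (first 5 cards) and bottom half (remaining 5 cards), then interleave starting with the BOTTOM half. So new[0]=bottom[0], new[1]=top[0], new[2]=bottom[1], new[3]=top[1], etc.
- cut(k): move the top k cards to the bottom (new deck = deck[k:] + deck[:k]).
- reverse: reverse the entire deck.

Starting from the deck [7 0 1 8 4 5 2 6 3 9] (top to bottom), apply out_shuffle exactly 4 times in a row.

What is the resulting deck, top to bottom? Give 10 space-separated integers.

Answer: 7 4 3 8 6 1 2 0 5 9

Derivation:
After op 1 (out_shuffle): [7 5 0 2 1 6 8 3 4 9]
After op 2 (out_shuffle): [7 6 5 8 0 3 2 4 1 9]
After op 3 (out_shuffle): [7 3 6 2 5 4 8 1 0 9]
After op 4 (out_shuffle): [7 4 3 8 6 1 2 0 5 9]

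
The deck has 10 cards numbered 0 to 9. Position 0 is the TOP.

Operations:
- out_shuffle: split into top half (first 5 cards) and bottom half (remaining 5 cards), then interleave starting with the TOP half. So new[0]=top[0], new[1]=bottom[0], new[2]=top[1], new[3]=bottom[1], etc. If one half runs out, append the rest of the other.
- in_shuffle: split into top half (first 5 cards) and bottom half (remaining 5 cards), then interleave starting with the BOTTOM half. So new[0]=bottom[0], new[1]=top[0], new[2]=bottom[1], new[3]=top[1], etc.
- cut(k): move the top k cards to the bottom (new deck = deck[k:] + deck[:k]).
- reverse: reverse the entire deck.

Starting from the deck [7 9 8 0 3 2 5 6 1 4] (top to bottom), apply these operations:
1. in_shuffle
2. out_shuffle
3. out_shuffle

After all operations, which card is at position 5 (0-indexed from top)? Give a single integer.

After op 1 (in_shuffle): [2 7 5 9 6 8 1 0 4 3]
After op 2 (out_shuffle): [2 8 7 1 5 0 9 4 6 3]
After op 3 (out_shuffle): [2 0 8 9 7 4 1 6 5 3]
Position 5: card 4.

Answer: 4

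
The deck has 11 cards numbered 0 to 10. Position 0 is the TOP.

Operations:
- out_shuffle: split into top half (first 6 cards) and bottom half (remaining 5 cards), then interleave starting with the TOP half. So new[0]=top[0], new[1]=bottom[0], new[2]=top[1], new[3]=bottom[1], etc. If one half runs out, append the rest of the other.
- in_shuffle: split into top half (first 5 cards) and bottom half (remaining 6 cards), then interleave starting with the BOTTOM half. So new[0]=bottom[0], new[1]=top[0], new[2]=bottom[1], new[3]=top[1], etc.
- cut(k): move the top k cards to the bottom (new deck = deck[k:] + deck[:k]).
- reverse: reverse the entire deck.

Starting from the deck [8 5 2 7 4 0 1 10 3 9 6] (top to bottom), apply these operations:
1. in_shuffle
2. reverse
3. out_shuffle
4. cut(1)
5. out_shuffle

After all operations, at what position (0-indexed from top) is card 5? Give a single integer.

Answer: 4

Derivation:
After op 1 (in_shuffle): [0 8 1 5 10 2 3 7 9 4 6]
After op 2 (reverse): [6 4 9 7 3 2 10 5 1 8 0]
After op 3 (out_shuffle): [6 10 4 5 9 1 7 8 3 0 2]
After op 4 (cut(1)): [10 4 5 9 1 7 8 3 0 2 6]
After op 5 (out_shuffle): [10 8 4 3 5 0 9 2 1 6 7]
Card 5 is at position 4.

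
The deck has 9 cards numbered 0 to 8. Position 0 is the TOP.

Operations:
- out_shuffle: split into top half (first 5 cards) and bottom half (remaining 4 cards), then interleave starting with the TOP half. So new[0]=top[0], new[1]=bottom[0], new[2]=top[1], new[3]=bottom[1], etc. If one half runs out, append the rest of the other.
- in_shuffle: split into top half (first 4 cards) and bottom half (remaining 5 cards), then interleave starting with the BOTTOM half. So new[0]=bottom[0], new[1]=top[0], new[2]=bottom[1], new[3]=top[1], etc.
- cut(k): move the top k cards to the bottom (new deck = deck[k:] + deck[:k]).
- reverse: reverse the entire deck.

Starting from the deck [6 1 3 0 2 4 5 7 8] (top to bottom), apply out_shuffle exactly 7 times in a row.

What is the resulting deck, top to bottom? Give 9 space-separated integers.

Answer: 6 4 1 5 3 7 0 8 2

Derivation:
After op 1 (out_shuffle): [6 4 1 5 3 7 0 8 2]
After op 2 (out_shuffle): [6 7 4 0 1 8 5 2 3]
After op 3 (out_shuffle): [6 8 7 5 4 2 0 3 1]
After op 4 (out_shuffle): [6 2 8 0 7 3 5 1 4]
After op 5 (out_shuffle): [6 3 2 5 8 1 0 4 7]
After op 6 (out_shuffle): [6 1 3 0 2 4 5 7 8]
After op 7 (out_shuffle): [6 4 1 5 3 7 0 8 2]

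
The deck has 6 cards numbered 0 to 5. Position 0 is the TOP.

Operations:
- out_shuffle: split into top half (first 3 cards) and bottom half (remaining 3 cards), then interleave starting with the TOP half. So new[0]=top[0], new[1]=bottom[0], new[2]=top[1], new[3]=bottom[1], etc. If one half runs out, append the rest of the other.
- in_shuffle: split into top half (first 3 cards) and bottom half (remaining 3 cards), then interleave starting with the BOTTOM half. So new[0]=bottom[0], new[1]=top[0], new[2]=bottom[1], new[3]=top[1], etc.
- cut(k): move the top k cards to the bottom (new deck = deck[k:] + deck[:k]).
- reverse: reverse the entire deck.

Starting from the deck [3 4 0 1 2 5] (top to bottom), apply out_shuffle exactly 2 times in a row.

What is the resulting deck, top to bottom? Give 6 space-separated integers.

After op 1 (out_shuffle): [3 1 4 2 0 5]
After op 2 (out_shuffle): [3 2 1 0 4 5]

Answer: 3 2 1 0 4 5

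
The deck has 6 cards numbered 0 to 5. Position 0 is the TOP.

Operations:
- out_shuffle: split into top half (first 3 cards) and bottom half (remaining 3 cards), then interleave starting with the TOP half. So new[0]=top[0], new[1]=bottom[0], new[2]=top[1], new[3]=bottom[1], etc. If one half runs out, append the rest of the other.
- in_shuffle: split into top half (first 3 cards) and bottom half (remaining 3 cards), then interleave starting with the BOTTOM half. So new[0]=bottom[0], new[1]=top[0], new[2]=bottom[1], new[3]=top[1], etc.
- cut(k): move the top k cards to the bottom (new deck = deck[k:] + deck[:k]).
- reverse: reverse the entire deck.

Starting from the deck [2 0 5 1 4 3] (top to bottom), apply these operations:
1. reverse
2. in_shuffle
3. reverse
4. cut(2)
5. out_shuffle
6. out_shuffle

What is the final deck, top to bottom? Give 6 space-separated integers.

After op 1 (reverse): [3 4 1 5 0 2]
After op 2 (in_shuffle): [5 3 0 4 2 1]
After op 3 (reverse): [1 2 4 0 3 5]
After op 4 (cut(2)): [4 0 3 5 1 2]
After op 5 (out_shuffle): [4 5 0 1 3 2]
After op 6 (out_shuffle): [4 1 5 3 0 2]

Answer: 4 1 5 3 0 2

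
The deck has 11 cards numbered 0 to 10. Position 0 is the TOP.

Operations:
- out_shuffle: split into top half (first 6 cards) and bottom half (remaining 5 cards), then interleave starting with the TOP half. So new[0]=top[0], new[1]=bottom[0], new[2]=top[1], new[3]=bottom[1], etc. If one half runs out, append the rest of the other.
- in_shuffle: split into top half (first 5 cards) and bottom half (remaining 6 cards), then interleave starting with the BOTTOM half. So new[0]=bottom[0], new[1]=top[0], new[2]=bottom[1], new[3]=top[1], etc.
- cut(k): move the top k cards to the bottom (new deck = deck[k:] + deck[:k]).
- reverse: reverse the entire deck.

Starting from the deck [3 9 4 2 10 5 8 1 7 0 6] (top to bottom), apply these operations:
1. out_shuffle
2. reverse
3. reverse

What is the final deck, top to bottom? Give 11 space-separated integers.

After op 1 (out_shuffle): [3 8 9 1 4 7 2 0 10 6 5]
After op 2 (reverse): [5 6 10 0 2 7 4 1 9 8 3]
After op 3 (reverse): [3 8 9 1 4 7 2 0 10 6 5]

Answer: 3 8 9 1 4 7 2 0 10 6 5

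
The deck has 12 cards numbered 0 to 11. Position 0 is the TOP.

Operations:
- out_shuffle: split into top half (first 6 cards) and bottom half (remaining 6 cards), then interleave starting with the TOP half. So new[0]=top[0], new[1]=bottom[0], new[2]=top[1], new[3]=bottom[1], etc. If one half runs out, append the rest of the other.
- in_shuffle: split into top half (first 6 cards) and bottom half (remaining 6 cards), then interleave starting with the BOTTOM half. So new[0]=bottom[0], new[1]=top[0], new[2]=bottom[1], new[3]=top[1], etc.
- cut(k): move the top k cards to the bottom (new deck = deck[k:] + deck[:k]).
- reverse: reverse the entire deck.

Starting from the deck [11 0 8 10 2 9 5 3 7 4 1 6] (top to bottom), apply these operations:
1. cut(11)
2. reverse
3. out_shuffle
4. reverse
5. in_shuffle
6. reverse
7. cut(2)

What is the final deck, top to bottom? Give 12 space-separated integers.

After op 1 (cut(11)): [6 11 0 8 10 2 9 5 3 7 4 1]
After op 2 (reverse): [1 4 7 3 5 9 2 10 8 0 11 6]
After op 3 (out_shuffle): [1 2 4 10 7 8 3 0 5 11 9 6]
After op 4 (reverse): [6 9 11 5 0 3 8 7 10 4 2 1]
After op 5 (in_shuffle): [8 6 7 9 10 11 4 5 2 0 1 3]
After op 6 (reverse): [3 1 0 2 5 4 11 10 9 7 6 8]
After op 7 (cut(2)): [0 2 5 4 11 10 9 7 6 8 3 1]

Answer: 0 2 5 4 11 10 9 7 6 8 3 1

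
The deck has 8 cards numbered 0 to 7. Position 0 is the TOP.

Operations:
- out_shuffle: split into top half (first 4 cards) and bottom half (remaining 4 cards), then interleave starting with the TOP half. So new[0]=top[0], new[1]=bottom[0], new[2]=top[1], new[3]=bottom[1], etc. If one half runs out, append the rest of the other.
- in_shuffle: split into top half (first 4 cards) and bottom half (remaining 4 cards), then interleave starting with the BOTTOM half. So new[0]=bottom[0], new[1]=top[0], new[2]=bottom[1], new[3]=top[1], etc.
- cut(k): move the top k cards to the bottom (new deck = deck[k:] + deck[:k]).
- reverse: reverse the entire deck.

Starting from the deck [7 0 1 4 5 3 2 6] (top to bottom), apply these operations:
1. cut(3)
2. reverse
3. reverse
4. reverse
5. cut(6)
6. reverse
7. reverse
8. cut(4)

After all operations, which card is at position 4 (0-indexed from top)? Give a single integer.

Answer: 5

Derivation:
After op 1 (cut(3)): [4 5 3 2 6 7 0 1]
After op 2 (reverse): [1 0 7 6 2 3 5 4]
After op 3 (reverse): [4 5 3 2 6 7 0 1]
After op 4 (reverse): [1 0 7 6 2 3 5 4]
After op 5 (cut(6)): [5 4 1 0 7 6 2 3]
After op 6 (reverse): [3 2 6 7 0 1 4 5]
After op 7 (reverse): [5 4 1 0 7 6 2 3]
After op 8 (cut(4)): [7 6 2 3 5 4 1 0]
Position 4: card 5.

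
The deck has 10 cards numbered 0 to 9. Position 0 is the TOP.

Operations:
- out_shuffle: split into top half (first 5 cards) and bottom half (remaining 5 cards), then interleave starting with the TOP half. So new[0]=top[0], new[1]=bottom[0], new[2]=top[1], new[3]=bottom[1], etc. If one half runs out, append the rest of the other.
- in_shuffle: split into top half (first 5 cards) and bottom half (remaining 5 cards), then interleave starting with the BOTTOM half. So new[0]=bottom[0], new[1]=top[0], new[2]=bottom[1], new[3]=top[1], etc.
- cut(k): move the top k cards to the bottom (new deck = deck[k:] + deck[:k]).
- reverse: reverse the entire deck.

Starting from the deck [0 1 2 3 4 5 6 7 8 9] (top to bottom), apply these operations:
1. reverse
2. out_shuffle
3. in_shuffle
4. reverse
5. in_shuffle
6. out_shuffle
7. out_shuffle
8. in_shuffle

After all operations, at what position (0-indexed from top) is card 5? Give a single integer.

Answer: 3

Derivation:
After op 1 (reverse): [9 8 7 6 5 4 3 2 1 0]
After op 2 (out_shuffle): [9 4 8 3 7 2 6 1 5 0]
After op 3 (in_shuffle): [2 9 6 4 1 8 5 3 0 7]
After op 4 (reverse): [7 0 3 5 8 1 4 6 9 2]
After op 5 (in_shuffle): [1 7 4 0 6 3 9 5 2 8]
After op 6 (out_shuffle): [1 3 7 9 4 5 0 2 6 8]
After op 7 (out_shuffle): [1 5 3 0 7 2 9 6 4 8]
After op 8 (in_shuffle): [2 1 9 5 6 3 4 0 8 7]
Card 5 is at position 3.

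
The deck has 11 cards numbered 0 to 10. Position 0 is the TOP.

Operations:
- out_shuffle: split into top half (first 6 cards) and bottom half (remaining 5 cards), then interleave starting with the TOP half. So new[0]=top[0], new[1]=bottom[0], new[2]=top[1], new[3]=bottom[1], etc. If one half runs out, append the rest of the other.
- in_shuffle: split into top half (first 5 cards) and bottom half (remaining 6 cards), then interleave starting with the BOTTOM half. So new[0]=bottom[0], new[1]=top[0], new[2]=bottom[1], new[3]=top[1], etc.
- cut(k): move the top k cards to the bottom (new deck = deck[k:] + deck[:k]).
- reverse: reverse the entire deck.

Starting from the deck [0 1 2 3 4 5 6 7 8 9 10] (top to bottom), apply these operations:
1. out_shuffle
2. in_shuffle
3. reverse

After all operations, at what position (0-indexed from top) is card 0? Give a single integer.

After op 1 (out_shuffle): [0 6 1 7 2 8 3 9 4 10 5]
After op 2 (in_shuffle): [8 0 3 6 9 1 4 7 10 2 5]
After op 3 (reverse): [5 2 10 7 4 1 9 6 3 0 8]
Card 0 is at position 9.

Answer: 9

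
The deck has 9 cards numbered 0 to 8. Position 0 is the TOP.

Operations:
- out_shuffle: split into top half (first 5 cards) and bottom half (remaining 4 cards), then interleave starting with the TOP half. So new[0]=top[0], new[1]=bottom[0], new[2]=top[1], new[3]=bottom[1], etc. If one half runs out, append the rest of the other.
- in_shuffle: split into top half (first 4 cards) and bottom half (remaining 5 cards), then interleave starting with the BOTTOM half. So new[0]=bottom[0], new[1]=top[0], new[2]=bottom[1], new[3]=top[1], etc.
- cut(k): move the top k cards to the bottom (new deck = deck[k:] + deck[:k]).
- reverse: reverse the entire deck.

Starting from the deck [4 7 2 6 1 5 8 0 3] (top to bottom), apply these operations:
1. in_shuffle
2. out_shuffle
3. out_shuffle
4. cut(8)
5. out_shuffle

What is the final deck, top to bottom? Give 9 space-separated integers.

Answer: 5 4 1 3 6 0 2 8 7

Derivation:
After op 1 (in_shuffle): [1 4 5 7 8 2 0 6 3]
After op 2 (out_shuffle): [1 2 4 0 5 6 7 3 8]
After op 3 (out_shuffle): [1 6 2 7 4 3 0 8 5]
After op 4 (cut(8)): [5 1 6 2 7 4 3 0 8]
After op 5 (out_shuffle): [5 4 1 3 6 0 2 8 7]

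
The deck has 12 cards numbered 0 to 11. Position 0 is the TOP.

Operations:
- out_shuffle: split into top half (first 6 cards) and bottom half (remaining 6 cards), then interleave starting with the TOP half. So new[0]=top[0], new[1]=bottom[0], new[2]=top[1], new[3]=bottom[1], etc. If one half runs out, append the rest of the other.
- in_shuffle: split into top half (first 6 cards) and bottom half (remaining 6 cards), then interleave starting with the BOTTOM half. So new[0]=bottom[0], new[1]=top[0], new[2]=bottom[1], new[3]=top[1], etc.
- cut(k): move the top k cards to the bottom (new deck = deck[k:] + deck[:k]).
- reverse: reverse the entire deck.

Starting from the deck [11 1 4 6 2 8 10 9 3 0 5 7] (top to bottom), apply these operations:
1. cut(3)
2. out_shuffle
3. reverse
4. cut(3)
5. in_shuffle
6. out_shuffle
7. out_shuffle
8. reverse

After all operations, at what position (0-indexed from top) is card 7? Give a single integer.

After op 1 (cut(3)): [6 2 8 10 9 3 0 5 7 11 1 4]
After op 2 (out_shuffle): [6 0 2 5 8 7 10 11 9 1 3 4]
After op 3 (reverse): [4 3 1 9 11 10 7 8 5 2 0 6]
After op 4 (cut(3)): [9 11 10 7 8 5 2 0 6 4 3 1]
After op 5 (in_shuffle): [2 9 0 11 6 10 4 7 3 8 1 5]
After op 6 (out_shuffle): [2 4 9 7 0 3 11 8 6 1 10 5]
After op 7 (out_shuffle): [2 11 4 8 9 6 7 1 0 10 3 5]
After op 8 (reverse): [5 3 10 0 1 7 6 9 8 4 11 2]
Card 7 is at position 5.

Answer: 5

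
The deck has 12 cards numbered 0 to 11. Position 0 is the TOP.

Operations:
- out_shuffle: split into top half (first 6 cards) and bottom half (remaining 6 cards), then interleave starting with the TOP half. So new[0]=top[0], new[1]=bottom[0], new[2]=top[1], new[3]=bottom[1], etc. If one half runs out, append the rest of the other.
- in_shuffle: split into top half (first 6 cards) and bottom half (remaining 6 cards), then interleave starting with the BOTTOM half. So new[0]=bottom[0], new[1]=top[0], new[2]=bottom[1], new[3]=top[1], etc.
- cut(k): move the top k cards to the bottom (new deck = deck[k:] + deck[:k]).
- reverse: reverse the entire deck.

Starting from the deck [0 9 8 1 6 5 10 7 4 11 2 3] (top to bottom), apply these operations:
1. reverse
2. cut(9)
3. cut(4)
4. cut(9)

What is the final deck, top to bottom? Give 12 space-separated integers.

After op 1 (reverse): [3 2 11 4 7 10 5 6 1 8 9 0]
After op 2 (cut(9)): [8 9 0 3 2 11 4 7 10 5 6 1]
After op 3 (cut(4)): [2 11 4 7 10 5 6 1 8 9 0 3]
After op 4 (cut(9)): [9 0 3 2 11 4 7 10 5 6 1 8]

Answer: 9 0 3 2 11 4 7 10 5 6 1 8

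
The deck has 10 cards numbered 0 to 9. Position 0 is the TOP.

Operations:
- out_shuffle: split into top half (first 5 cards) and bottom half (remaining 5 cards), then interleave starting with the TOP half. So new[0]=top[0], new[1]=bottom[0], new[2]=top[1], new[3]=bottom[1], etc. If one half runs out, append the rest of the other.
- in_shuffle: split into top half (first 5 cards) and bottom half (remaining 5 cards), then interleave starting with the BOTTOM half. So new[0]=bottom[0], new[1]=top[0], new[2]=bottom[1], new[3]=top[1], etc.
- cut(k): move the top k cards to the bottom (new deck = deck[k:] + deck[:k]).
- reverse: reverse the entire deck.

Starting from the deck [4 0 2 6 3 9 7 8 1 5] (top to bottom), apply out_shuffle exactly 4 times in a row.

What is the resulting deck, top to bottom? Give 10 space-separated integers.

After op 1 (out_shuffle): [4 9 0 7 2 8 6 1 3 5]
After op 2 (out_shuffle): [4 8 9 6 0 1 7 3 2 5]
After op 3 (out_shuffle): [4 1 8 7 9 3 6 2 0 5]
After op 4 (out_shuffle): [4 3 1 6 8 2 7 0 9 5]

Answer: 4 3 1 6 8 2 7 0 9 5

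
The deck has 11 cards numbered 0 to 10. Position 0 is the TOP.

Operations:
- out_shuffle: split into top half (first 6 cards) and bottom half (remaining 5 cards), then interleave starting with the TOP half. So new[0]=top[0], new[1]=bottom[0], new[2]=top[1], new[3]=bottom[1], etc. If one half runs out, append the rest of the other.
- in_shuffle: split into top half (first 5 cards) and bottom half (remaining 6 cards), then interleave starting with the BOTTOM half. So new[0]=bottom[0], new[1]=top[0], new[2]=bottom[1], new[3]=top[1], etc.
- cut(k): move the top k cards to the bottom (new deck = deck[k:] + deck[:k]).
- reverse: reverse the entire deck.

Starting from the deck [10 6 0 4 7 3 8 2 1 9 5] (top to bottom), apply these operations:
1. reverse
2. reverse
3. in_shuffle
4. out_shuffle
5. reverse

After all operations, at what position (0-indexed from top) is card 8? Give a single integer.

After op 1 (reverse): [5 9 1 2 8 3 7 4 0 6 10]
After op 2 (reverse): [10 6 0 4 7 3 8 2 1 9 5]
After op 3 (in_shuffle): [3 10 8 6 2 0 1 4 9 7 5]
After op 4 (out_shuffle): [3 1 10 4 8 9 6 7 2 5 0]
After op 5 (reverse): [0 5 2 7 6 9 8 4 10 1 3]
Card 8 is at position 6.

Answer: 6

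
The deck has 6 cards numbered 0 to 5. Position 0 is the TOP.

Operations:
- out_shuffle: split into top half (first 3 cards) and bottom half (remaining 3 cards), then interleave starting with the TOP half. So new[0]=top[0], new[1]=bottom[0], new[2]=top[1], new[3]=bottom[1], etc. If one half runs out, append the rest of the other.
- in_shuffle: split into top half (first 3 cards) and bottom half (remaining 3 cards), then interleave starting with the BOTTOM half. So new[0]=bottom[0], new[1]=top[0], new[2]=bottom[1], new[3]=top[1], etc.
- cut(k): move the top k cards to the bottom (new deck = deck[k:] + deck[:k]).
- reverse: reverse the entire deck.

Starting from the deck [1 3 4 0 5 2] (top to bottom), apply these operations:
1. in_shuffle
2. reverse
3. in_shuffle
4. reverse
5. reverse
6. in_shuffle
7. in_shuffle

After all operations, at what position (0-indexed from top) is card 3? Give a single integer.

Answer: 2

Derivation:
After op 1 (in_shuffle): [0 1 5 3 2 4]
After op 2 (reverse): [4 2 3 5 1 0]
After op 3 (in_shuffle): [5 4 1 2 0 3]
After op 4 (reverse): [3 0 2 1 4 5]
After op 5 (reverse): [5 4 1 2 0 3]
After op 6 (in_shuffle): [2 5 0 4 3 1]
After op 7 (in_shuffle): [4 2 3 5 1 0]
Card 3 is at position 2.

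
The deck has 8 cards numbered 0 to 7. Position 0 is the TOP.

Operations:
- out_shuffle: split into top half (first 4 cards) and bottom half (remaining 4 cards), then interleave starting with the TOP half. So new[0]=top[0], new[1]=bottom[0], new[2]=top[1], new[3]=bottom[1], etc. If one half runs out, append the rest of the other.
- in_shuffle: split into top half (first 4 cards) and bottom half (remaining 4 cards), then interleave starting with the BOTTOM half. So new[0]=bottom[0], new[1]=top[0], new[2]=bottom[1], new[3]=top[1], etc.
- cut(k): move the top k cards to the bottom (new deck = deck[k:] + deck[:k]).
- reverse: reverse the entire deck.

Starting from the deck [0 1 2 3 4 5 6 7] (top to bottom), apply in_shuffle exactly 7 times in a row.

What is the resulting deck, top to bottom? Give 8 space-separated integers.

After op 1 (in_shuffle): [4 0 5 1 6 2 7 3]
After op 2 (in_shuffle): [6 4 2 0 7 5 3 1]
After op 3 (in_shuffle): [7 6 5 4 3 2 1 0]
After op 4 (in_shuffle): [3 7 2 6 1 5 0 4]
After op 5 (in_shuffle): [1 3 5 7 0 2 4 6]
After op 6 (in_shuffle): [0 1 2 3 4 5 6 7]
After op 7 (in_shuffle): [4 0 5 1 6 2 7 3]

Answer: 4 0 5 1 6 2 7 3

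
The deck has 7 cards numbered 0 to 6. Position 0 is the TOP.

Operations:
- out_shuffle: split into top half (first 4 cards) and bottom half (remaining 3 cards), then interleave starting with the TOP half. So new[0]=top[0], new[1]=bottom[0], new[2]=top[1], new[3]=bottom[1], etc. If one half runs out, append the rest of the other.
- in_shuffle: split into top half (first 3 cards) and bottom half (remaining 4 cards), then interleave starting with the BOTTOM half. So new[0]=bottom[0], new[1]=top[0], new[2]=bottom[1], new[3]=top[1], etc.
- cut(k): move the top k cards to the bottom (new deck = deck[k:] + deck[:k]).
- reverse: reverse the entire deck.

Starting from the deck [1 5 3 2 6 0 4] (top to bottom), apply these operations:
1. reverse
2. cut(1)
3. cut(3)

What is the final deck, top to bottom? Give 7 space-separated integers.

Answer: 3 5 1 4 0 6 2

Derivation:
After op 1 (reverse): [4 0 6 2 3 5 1]
After op 2 (cut(1)): [0 6 2 3 5 1 4]
After op 3 (cut(3)): [3 5 1 4 0 6 2]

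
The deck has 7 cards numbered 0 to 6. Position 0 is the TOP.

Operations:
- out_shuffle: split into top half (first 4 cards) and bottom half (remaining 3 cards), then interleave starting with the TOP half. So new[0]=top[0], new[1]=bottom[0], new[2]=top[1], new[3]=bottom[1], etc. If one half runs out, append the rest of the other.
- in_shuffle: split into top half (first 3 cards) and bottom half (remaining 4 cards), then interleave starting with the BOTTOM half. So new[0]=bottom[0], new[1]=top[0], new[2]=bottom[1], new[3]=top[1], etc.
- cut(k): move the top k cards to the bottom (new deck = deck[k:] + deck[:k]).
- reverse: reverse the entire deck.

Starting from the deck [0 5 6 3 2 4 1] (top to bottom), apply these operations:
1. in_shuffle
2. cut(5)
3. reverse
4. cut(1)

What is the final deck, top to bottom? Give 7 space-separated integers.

Answer: 5 2 0 3 1 6 4

Derivation:
After op 1 (in_shuffle): [3 0 2 5 4 6 1]
After op 2 (cut(5)): [6 1 3 0 2 5 4]
After op 3 (reverse): [4 5 2 0 3 1 6]
After op 4 (cut(1)): [5 2 0 3 1 6 4]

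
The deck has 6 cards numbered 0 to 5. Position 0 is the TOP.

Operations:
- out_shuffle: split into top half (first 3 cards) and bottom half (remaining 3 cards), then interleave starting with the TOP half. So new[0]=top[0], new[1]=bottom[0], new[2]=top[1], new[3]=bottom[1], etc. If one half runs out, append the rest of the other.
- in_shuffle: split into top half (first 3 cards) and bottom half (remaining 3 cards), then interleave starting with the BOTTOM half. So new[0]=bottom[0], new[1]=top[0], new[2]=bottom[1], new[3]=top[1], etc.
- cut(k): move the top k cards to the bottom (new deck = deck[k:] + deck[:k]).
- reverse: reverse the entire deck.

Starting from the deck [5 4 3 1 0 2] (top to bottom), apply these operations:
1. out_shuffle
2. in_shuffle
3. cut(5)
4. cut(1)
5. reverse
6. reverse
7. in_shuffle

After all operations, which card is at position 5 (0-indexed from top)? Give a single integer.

After op 1 (out_shuffle): [5 1 4 0 3 2]
After op 2 (in_shuffle): [0 5 3 1 2 4]
After op 3 (cut(5)): [4 0 5 3 1 2]
After op 4 (cut(1)): [0 5 3 1 2 4]
After op 5 (reverse): [4 2 1 3 5 0]
After op 6 (reverse): [0 5 3 1 2 4]
After op 7 (in_shuffle): [1 0 2 5 4 3]
Position 5: card 3.

Answer: 3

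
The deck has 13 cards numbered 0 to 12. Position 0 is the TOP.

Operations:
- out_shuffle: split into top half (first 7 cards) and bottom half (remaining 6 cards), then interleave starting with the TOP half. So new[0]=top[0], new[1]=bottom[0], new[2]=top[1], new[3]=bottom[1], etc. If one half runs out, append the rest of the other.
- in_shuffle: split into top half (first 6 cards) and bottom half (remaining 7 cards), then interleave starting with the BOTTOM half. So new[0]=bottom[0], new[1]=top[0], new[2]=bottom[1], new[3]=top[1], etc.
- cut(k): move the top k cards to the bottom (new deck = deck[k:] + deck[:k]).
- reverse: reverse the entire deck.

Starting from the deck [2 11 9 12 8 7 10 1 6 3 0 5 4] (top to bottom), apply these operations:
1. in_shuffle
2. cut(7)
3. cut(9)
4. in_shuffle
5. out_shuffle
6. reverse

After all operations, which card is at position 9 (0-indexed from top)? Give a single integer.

Answer: 10

Derivation:
After op 1 (in_shuffle): [10 2 1 11 6 9 3 12 0 8 5 7 4]
After op 2 (cut(7)): [12 0 8 5 7 4 10 2 1 11 6 9 3]
After op 3 (cut(9)): [11 6 9 3 12 0 8 5 7 4 10 2 1]
After op 4 (in_shuffle): [8 11 5 6 7 9 4 3 10 12 2 0 1]
After op 5 (out_shuffle): [8 3 11 10 5 12 6 2 7 0 9 1 4]
After op 6 (reverse): [4 1 9 0 7 2 6 12 5 10 11 3 8]
Position 9: card 10.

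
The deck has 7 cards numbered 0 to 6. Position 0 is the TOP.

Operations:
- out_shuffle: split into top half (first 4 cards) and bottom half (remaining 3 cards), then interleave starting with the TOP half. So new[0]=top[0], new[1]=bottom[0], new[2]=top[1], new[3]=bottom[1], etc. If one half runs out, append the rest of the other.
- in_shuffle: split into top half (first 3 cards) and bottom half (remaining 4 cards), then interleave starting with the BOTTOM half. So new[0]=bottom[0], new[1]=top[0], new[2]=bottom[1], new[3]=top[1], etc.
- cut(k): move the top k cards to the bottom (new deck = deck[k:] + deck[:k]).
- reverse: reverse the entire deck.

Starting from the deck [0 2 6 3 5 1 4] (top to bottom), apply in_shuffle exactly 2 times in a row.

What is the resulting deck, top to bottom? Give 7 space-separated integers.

Answer: 2 3 1 0 6 5 4

Derivation:
After op 1 (in_shuffle): [3 0 5 2 1 6 4]
After op 2 (in_shuffle): [2 3 1 0 6 5 4]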